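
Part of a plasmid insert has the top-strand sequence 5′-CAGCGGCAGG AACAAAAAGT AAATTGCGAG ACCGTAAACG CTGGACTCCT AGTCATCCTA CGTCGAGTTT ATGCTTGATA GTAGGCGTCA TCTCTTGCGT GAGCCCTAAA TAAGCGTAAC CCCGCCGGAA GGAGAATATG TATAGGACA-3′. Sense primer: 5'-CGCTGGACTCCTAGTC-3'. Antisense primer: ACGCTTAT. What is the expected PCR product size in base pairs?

79 bp

Forward primer CGCTGGACTCCTAGTC is found on the top strand at positions 39–54.
The reverse primer's reverse complement is ATAAGCGT, which matches the template at positions 110–117.
Amplicon spans positions 39–117: 79 bp.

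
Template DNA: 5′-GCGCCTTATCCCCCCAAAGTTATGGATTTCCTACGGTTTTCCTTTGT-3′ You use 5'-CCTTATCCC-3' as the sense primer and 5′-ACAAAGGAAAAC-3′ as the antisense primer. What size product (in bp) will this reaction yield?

Forward primer CCTTATCCC is found on the top strand at positions 4–12.
The reverse primer's reverse complement is GTTTTCCTTTGT, which matches the template at positions 36–47.
Product length = (reverse-primer end) − (forward-primer start) + 1 = 47 − 4 + 1 = 44 bp.

44 bp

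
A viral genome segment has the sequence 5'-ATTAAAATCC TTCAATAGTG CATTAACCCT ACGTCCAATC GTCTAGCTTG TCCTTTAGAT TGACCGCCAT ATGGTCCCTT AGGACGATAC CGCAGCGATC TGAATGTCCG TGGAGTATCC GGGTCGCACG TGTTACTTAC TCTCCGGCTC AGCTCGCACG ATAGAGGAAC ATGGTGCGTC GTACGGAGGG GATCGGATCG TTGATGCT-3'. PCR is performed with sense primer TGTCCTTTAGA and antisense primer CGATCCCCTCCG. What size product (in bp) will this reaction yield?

Scanning the template, TGTCCTTTAGA occurs at positions 49–59; this primer anneals to the bottom strand there with its 3' end pointing downstream.
Taking the reverse complement of CGATCCCCTCCG gives CGGAGGGGATCG, found at positions 184–195 on the template; the primer anneals here to the top strand with its 3' end pointing upstream.
Product length = (reverse-primer end) − (forward-primer start) + 1 = 195 − 49 + 1 = 147 bp.

147 bp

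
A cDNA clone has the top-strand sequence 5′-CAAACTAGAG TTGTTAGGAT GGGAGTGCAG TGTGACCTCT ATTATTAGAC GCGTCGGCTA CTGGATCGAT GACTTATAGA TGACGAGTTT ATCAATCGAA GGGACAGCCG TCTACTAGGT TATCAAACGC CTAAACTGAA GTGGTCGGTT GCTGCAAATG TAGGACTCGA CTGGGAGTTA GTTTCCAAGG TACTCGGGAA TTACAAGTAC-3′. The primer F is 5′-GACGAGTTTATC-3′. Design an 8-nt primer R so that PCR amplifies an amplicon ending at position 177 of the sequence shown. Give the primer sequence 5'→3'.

5'-CTCCCAGT-3'

The forward primer binds at positions 82–93; the product's 3' end on the top strand is position 177.
The reverse primer anneals to the top strand over positions 170–177, i.e. to ACTGGGAG.
Its sequence written 5'→3' is the reverse complement: CTCCCAGT.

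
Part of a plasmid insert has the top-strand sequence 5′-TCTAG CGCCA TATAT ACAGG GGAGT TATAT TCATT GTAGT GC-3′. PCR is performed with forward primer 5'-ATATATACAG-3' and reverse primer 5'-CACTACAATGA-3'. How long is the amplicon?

Scanning the template, ATATATACAG occurs at positions 10–19; this primer anneals to the bottom strand there with its 3' end pointing downstream.
The reverse primer's reverse complement is TCATTGTAGTG, which matches the template at positions 31–41.
The product runs from position 10 to position 41, so its length is 41 − 10 + 1 = 32 bp.

32 bp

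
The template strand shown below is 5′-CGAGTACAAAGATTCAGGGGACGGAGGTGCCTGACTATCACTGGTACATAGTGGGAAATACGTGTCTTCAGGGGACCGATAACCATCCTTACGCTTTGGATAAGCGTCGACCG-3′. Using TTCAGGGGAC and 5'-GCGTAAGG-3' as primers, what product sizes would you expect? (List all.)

82 bp, 28 bp

The forward primer TTCAGGGGAC matches the top strand at positions 13–22, 67–76.
The reverse primer's reverse complement is CCTTACGC, matching at positions 87–94.
Each forward site pairs with the reverse site to give a product ending at position 94: sizes 82, 28 bp.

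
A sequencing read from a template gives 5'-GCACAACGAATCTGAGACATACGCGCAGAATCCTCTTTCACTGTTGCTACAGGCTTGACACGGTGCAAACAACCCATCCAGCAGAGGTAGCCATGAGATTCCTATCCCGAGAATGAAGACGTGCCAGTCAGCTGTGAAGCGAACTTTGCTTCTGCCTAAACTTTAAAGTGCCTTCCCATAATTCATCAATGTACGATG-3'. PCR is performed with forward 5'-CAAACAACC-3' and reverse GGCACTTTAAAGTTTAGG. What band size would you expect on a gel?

107 bp

Scanning the template, CAAACAACC occurs at positions 66–74; this primer anneals to the bottom strand there with its 3' end pointing downstream.
Reverse complement of the reverse primer: CCTAAACTTTAAAGTGCC. This occurs on the top strand at positions 155–172.
The product runs from position 66 to position 172, so its length is 172 − 66 + 1 = 107 bp.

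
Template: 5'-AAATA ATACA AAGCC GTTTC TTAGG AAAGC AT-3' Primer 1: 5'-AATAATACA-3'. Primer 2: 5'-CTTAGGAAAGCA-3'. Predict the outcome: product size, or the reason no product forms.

Primer 1 (AATAATACA) matches the top strand at positions 2–10 (3' end points downstream).
Primer 2 (CTTAGGAAAGCA) also matches the top strand directly, at positions 20–31 — its reverse complement TGCTTTCCTAAG is not present.
Both primers anneal to the bottom strand with 3' ends pointing the same way, so neither can prime synthesis back toward the other.

No product — both primers anneal to the same strand and extend in the same direction.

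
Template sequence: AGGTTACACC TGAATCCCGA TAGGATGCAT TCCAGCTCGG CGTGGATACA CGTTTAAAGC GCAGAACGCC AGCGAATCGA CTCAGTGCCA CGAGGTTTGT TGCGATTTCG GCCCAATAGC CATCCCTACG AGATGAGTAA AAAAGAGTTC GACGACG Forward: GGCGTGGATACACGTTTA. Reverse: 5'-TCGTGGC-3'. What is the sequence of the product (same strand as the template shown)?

5'-GGCGTGGATACACGTTTAAAGCGCAGAACGCCAGCGAATCGACTCAGTGCCACGA-3'

Scanning the template, GGCGTGGATACACGTTTA occurs at positions 39–56; this primer anneals to the bottom strand there with its 3' end pointing downstream.
Taking the reverse complement of TCGTGGC gives GCCACGA, found at positions 87–93 on the template; the primer anneals here to the top strand with its 3' end pointing upstream.
The product is the template from position 39 through 93 (55 bp).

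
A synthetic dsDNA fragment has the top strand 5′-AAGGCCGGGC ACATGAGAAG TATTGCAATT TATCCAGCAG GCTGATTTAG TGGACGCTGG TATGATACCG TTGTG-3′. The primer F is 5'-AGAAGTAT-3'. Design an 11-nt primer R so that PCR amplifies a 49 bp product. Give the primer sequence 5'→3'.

5'-CATACCAGCGT-3'

The forward primer binds at positions 16–23, so a 49 bp product ends at position 16 + 49 − 1 = 64.
The reverse primer anneals to the top strand over positions 54–64, i.e. to ACGCTGGTATG.
Its sequence written 5'→3' is the reverse complement: CATACCAGCGT.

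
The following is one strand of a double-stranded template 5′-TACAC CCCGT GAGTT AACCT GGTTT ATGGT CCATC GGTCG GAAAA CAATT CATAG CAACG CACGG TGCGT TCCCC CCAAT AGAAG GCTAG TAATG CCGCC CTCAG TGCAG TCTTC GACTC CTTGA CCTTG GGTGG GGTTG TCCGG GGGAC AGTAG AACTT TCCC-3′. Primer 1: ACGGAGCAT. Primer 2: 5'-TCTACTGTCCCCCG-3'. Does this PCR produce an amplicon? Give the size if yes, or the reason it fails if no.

No product — primer 1 has no binding site in the template.

Primer 1 (ACGGAGCAT) does not match the top strand, and its reverse complement ATGCTCCGT does not match either.
With no annealing site for primer 1, no amplification occurs.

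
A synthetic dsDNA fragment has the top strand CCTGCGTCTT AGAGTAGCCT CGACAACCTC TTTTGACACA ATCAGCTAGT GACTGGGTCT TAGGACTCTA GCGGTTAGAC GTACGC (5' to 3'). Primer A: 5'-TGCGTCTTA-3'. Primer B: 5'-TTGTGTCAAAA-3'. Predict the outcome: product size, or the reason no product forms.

Primer A (TGCGTCTTA) matches the top strand at positions 3–11; it acts as a forward primer.
Primer B's reverse complement is TTTTGACACAA, matching the top strand at positions 31–41; it acts as a reverse primer.
The 3' ends face each other across positions 3–41, giving a 39 bp product.

Yes — a 39 bp product.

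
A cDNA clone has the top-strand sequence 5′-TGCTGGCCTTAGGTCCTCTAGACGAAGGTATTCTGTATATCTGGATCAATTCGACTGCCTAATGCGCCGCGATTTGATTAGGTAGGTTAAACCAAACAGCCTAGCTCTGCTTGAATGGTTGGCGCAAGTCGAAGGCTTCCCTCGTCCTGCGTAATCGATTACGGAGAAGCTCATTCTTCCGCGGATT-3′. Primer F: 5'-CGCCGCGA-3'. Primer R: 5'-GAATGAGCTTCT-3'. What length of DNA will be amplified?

112 bp

Scanning the template, CGCCGCGA occurs at positions 65–72; this primer anneals to the bottom strand there with its 3' end pointing downstream.
Reverse complement of the reverse primer: AGAAGCTCATTC. This occurs on the top strand at positions 165–176.
Product length = (reverse-primer end) − (forward-primer start) + 1 = 176 − 65 + 1 = 112 bp.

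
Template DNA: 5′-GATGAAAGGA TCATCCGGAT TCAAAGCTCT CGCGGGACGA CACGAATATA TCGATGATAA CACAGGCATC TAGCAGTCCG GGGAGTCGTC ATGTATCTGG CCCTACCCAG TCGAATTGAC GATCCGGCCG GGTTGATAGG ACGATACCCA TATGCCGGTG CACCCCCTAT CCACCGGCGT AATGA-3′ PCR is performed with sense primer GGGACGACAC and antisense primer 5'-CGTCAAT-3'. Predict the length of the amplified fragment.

88 bp

Forward primer GGGACGACAC is found on the top strand at positions 34–43.
Reverse complement of the reverse primer: ATTGACG. This occurs on the top strand at positions 115–121.
The product runs from position 34 to position 121, so its length is 121 − 34 + 1 = 88 bp.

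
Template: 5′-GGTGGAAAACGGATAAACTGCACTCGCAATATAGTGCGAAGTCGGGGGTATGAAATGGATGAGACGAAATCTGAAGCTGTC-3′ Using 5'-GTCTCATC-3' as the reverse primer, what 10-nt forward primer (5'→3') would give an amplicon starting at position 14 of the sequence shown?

5'-TAAACTGCAC-3'

The reverse primer's reverse complement GATGAGAC matches the template at positions 58–65; the product starts at position 14.
The forward primer is identical to the top strand over positions 14–23: TAAACTGCAC.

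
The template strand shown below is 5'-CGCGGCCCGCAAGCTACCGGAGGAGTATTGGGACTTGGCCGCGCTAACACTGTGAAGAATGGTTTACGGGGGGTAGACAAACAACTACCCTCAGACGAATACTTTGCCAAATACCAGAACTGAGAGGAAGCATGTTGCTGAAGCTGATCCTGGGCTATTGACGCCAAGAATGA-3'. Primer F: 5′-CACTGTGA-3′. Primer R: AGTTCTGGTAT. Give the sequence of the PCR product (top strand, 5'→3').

5'-CACTGTGAAGAATGGTTTACGGGGGGTAGACAAACAACTACCCTCAGACGAATACTTTGCCAAATACCAGAACT-3'

Forward primer CACTGTGA is found on the top strand at positions 48–55.
Reverse complement of the reverse primer: ATACCAGAACT. This occurs on the top strand at positions 111–121.
The product is the template from position 48 through 121 (74 bp).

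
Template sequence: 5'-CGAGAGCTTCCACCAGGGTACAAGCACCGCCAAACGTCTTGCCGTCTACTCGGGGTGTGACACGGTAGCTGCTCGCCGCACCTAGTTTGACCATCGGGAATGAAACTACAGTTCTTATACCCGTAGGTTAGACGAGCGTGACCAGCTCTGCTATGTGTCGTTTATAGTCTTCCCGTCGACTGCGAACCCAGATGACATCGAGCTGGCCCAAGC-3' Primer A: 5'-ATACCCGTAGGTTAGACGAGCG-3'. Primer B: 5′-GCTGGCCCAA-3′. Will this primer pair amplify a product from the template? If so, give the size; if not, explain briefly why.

Primer A (ATACCCGTAGGTTAGACGAGCG) matches the top strand at positions 117–138 (3' end points downstream).
Primer B (GCTGGCCCAA) also matches the top strand directly, at positions 202–211 — its reverse complement TTGGGCCAGC is not present.
Both primers anneal to the bottom strand with 3' ends pointing the same way, so neither can prime synthesis back toward the other.

No product — both primers anneal to the same strand and extend in the same direction.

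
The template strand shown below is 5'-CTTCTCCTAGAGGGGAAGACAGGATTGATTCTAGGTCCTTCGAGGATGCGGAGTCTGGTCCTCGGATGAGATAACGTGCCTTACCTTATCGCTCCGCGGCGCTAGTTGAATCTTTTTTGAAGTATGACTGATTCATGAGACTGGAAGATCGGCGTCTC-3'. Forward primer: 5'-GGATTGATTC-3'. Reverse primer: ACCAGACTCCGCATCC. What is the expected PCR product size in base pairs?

38 bp

Scanning the template, GGATTGATTC occurs at positions 22–31; this primer anneals to the bottom strand there with its 3' end pointing downstream.
Reverse complement of the reverse primer: GGATGCGGAGTCTGGT. This occurs on the top strand at positions 44–59.
Amplicon spans positions 22–59: 38 bp.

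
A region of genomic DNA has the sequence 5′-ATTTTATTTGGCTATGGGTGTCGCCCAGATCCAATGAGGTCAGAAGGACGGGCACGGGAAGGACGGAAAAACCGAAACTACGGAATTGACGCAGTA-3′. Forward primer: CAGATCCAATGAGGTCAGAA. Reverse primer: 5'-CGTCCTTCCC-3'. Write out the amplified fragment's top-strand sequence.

Scanning the template, CAGATCCAATGAGGTCAGAA occurs at positions 26–45; this primer anneals to the bottom strand there with its 3' end pointing downstream.
Reverse complement of the reverse primer: GGGAAGGACG. This occurs on the top strand at positions 56–65.
The product is the template from position 26 through 65 (40 bp).

5'-CAGATCCAATGAGGTCAGAAGGACGGGCACGGGAAGGACG-3'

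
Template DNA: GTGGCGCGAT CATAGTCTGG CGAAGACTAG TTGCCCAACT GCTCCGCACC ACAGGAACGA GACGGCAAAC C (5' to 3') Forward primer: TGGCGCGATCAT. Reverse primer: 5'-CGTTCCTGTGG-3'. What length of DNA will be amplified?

Scanning the template, TGGCGCGATCAT occurs at positions 2–13; this primer anneals to the bottom strand there with its 3' end pointing downstream.
The reverse primer's reverse complement is CCACAGGAACG, which matches the template at positions 49–59.
Product length = (reverse-primer end) − (forward-primer start) + 1 = 59 − 2 + 1 = 58 bp.

58 bp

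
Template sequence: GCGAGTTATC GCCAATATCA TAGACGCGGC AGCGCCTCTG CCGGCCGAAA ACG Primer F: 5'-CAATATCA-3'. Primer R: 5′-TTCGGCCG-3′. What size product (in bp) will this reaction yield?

Forward primer CAATATCA is found on the top strand at positions 13–20.
Reverse complement of the reverse primer: CGGCCGAA. This occurs on the top strand at positions 42–49.
The product runs from position 13 to position 49, so its length is 49 − 13 + 1 = 37 bp.

37 bp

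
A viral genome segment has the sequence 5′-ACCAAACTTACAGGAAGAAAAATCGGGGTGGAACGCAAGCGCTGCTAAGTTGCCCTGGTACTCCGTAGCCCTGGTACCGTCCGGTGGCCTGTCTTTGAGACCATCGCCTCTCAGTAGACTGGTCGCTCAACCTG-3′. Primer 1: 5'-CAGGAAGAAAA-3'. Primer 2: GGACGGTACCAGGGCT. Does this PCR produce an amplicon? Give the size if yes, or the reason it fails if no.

Yes — a 72 bp product.

Primer 1 (CAGGAAGAAAA) matches the top strand at positions 11–21; it acts as a forward primer.
Primer 2's reverse complement is AGCCCTGGTACCGTCC, matching the top strand at positions 67–82; it acts as a reverse primer.
The 3' ends face each other across positions 11–82, giving a 72 bp product.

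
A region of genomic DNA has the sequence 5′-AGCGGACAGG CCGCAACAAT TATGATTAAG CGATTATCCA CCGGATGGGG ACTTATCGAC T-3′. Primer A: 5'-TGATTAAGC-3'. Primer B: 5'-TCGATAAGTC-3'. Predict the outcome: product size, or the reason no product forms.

Primer A (TGATTAAGC) matches the top strand at positions 23–31; it acts as a forward primer.
Primer B's reverse complement is GACTTATCGA, matching the top strand at positions 50–59; it acts as a reverse primer.
The 3' ends face each other across positions 23–59, giving a 37 bp product.

Yes — a 37 bp product.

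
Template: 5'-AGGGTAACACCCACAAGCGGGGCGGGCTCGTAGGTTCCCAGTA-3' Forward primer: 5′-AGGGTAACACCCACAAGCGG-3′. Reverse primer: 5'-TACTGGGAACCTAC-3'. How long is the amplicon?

43 bp

Scanning the template, AGGGTAACACCCACAAGCGG occurs at positions 1–20; this primer anneals to the bottom strand there with its 3' end pointing downstream.
The reverse primer's reverse complement is GTAGGTTCCCAGTA, which matches the template at positions 30–43.
Product length = (reverse-primer end) − (forward-primer start) + 1 = 43 − 1 + 1 = 43 bp.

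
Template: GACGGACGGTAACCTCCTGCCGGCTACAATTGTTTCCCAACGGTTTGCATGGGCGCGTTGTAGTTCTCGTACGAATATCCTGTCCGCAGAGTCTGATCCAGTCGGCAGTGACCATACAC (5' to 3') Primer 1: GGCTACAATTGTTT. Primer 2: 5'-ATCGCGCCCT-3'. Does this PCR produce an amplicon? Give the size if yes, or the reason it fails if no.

No product — primer 2 has no binding site in the template.

Primer 2 (ATCGCGCCCT) does not match the top strand, and its reverse complement AGGGCGCGAT does not match either.
With no annealing site for primer 2, no amplification occurs.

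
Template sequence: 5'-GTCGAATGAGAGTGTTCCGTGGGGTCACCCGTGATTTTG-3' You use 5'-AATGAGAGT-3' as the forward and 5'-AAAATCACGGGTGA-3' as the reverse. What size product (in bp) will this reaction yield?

34 bp

Forward primer AATGAGAGT is found on the top strand at positions 5–13.
The reverse primer's reverse complement is TCACCCGTGATTTT, which matches the template at positions 25–38.
Product length = (reverse-primer end) − (forward-primer start) + 1 = 38 − 5 + 1 = 34 bp.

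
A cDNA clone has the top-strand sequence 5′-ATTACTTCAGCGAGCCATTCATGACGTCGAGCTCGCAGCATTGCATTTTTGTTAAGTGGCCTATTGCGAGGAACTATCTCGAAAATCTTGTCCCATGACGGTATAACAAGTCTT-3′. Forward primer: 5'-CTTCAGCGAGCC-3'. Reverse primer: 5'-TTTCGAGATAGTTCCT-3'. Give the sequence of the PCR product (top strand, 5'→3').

The forward primer matches the template at positions 5–16.
Reverse complement of the reverse primer: AGGAACTATCTCGAAA. This occurs on the top strand at positions 69–84.
The product is the template from position 5 through 84 (80 bp).

5'-CTTCAGCGAGCCATTCATGACGTCGAGCTCGCAGCATTGCATTTTTGTTAAGTGGCCTATTGCGAGGAACTATCTCGAAA-3'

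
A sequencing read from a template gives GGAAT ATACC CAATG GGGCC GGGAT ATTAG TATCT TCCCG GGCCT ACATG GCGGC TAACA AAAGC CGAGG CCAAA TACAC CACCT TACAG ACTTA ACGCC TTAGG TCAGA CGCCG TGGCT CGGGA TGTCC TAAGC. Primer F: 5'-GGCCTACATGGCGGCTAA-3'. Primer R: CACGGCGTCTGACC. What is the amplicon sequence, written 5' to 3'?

5'-GGCCTACATGGCGGCTAACAAAAGCCGAGGCCAAATACACCACCTTACAGACTTAACGCCTTAGGTCAGACGCCGTG-3'

Forward primer GGCCTACATGGCGGCTAA is found on the top strand at positions 41–58.
The reverse primer's reverse complement is GGTCAGACGCCGTG, which matches the template at positions 104–117.
The product is the template from position 41 through 117 (77 bp).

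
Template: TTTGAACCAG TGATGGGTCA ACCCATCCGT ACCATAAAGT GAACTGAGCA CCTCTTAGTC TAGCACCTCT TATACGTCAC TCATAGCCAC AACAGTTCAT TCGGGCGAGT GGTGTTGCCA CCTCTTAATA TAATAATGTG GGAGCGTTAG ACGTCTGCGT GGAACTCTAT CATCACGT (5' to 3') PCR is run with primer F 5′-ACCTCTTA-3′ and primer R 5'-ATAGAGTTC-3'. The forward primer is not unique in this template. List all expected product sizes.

121 bp, 106 bp, 51 bp

The forward primer ACCTCTTA matches the top strand at positions 50–57, 65–72, 120–127.
The reverse primer's reverse complement is GAACTCTAT, matching at positions 162–170.
Each forward site pairs with the reverse site to give a product ending at position 170: sizes 121, 106, 51 bp.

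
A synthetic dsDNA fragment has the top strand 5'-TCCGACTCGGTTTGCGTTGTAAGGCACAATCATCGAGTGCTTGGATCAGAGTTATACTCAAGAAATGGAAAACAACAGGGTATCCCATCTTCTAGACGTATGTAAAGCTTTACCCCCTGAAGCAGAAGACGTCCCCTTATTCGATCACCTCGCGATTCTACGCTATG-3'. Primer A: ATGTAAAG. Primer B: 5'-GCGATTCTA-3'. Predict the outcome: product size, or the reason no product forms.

Primer A (ATGTAAAG) matches the top strand at positions 100–107 (3' end points downstream).
Primer B (GCGATTCTA) also matches the top strand directly, at positions 152–160 — its reverse complement TAGAATCGC is not present.
Both primers anneal to the bottom strand with 3' ends pointing the same way, so neither can prime synthesis back toward the other.

No product — both primers anneal to the same strand and extend in the same direction.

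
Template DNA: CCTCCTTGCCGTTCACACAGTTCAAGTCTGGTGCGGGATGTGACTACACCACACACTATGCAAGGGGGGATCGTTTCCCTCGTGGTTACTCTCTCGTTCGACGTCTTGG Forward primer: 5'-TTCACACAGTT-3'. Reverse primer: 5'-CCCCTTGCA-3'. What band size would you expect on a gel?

56 bp

The forward primer matches the template at positions 12–22.
Taking the reverse complement of CCCCTTGCA gives TGCAAGGGG, found at positions 59–67 on the template; the primer anneals here to the top strand with its 3' end pointing upstream.
The product runs from position 12 to position 67, so its length is 67 − 12 + 1 = 56 bp.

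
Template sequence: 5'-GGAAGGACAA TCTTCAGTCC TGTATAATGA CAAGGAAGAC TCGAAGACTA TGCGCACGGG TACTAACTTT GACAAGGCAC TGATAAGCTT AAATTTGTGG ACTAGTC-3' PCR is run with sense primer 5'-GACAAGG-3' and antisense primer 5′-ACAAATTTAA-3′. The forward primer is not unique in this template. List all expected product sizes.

The forward primer GACAAGG matches the top strand at positions 29–35, 71–77.
The reverse primer's reverse complement is TTAAATTTGT, matching at positions 89–98.
Each forward site pairs with the reverse site to give a product ending at position 98: sizes 70, 28 bp.

70 bp, 28 bp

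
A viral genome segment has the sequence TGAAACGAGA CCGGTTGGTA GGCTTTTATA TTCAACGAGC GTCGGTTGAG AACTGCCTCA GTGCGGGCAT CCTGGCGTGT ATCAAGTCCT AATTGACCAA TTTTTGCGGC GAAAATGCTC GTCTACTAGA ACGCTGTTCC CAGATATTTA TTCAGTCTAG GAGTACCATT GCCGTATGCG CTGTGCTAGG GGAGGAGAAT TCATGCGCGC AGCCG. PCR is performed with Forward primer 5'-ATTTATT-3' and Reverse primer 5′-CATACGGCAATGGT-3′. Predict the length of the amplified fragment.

Forward primer ATTTATT is found on the top strand at positions 146–152.
The reverse primer's reverse complement is ACCATTGCCGTATG, which matches the template at positions 165–178.
The product runs from position 146 to position 178, so its length is 178 − 146 + 1 = 33 bp.

33 bp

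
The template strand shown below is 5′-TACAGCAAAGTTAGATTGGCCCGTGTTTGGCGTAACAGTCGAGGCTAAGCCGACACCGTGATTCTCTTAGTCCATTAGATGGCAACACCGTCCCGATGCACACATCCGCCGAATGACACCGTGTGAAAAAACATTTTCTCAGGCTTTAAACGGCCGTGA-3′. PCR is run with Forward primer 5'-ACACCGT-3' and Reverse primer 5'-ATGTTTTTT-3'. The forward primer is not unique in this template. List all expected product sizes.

The forward primer ACACCGT matches the top strand at positions 53–59, 85–91, 116–122.
The reverse primer's reverse complement is AAAAAACAT, matching at positions 126–134.
Each forward site pairs with the reverse site to give a product ending at position 134: sizes 82, 50, 19 bp.

82 bp, 50 bp, 19 bp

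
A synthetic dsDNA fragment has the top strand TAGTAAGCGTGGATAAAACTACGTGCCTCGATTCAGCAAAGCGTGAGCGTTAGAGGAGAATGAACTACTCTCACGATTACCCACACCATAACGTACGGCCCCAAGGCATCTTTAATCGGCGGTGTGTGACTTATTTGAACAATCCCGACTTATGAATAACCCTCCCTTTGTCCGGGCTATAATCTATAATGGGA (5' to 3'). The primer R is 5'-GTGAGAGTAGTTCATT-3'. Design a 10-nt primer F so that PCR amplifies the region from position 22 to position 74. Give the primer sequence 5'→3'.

5'-CGTGCCTCGA-3'

The reverse primer's reverse complement AATGAACTACTCTCAC matches the template at positions 59–74; the product starts at position 22.
The forward primer is identical to the top strand over positions 22–31: CGTGCCTCGA.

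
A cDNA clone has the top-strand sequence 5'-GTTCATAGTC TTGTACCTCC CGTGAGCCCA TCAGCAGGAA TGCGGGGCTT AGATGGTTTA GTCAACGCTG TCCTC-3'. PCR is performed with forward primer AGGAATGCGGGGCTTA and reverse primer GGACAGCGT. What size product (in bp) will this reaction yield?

Scanning the template, AGGAATGCGGGGCTTA occurs at positions 36–51; this primer anneals to the bottom strand there with its 3' end pointing downstream.
Taking the reverse complement of GGACAGCGT gives ACGCTGTCC, found at positions 65–73 on the template; the primer anneals here to the top strand with its 3' end pointing upstream.
The product runs from position 36 to position 73, so its length is 73 − 36 + 1 = 38 bp.

38 bp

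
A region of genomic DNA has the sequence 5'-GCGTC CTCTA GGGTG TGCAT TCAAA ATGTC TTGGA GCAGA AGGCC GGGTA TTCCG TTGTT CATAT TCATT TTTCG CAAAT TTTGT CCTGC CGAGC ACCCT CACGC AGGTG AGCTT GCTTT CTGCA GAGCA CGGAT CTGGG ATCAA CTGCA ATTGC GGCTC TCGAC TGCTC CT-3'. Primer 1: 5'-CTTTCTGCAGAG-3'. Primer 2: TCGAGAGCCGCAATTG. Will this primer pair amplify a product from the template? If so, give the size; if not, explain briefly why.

Primer 1 (CTTTCTGCAGAG) matches the top strand at positions 117–128; it acts as a forward primer.
Primer 2's reverse complement is CAATTGCGGCTCTCGA, matching the top strand at positions 149–164; it acts as a reverse primer.
The 3' ends face each other across positions 117–164, giving a 48 bp product.

Yes — a 48 bp product.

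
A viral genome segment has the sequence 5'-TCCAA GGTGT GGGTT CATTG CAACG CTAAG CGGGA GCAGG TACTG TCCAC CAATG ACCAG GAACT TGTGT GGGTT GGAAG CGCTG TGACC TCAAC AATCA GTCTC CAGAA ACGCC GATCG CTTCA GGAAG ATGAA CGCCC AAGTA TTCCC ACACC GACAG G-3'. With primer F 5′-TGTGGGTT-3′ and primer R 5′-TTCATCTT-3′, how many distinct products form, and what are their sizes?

The forward primer TGTGGGTT matches the top strand at positions 8–15, 68–75.
The reverse primer's reverse complement is AAGATGAA, matching at positions 128–135.
Each forward site pairs with the reverse site to give a product ending at position 135: sizes 128, 68 bp.

Two products: 128 bp, 68 bp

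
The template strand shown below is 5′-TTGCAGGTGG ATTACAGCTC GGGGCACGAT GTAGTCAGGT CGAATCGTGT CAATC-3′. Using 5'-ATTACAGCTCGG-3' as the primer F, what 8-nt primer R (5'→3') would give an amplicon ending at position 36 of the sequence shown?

5'-GACTACAT-3'

The forward primer binds at positions 11–22; the product's 3' end on the top strand is position 36.
The reverse primer anneals to the top strand over positions 29–36, i.e. to ATGTAGTC.
Its sequence written 5'→3' is the reverse complement: GACTACAT.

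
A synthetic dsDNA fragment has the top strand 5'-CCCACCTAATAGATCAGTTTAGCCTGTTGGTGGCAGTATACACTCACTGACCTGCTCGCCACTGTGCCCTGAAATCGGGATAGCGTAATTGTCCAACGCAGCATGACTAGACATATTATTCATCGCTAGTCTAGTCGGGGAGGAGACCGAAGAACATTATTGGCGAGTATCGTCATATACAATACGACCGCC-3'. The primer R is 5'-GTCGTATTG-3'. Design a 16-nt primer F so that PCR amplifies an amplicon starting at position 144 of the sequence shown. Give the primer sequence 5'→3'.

The reverse primer's reverse complement CAATACGAC matches the template at positions 180–188; the product starts at position 144.
The forward primer is identical to the top strand over positions 144–159: AGACCGAAGAACATTA.

5'-AGACCGAAGAACATTA-3'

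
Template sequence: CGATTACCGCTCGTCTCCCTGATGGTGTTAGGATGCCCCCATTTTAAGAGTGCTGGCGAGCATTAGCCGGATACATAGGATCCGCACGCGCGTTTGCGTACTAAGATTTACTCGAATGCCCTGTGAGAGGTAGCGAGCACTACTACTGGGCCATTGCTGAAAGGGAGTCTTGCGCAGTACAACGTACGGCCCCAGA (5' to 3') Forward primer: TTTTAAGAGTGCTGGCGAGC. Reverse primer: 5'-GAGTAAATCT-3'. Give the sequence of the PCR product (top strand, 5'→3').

Forward primer TTTTAAGAGTGCTGGCGAGC is found on the top strand at positions 42–61.
The reverse primer's reverse complement is AGATTTACTC, which matches the template at positions 104–113.
The product is the template from position 42 through 113 (72 bp).

5'-TTTTAAGAGTGCTGGCGAGCATTAGCCGGATACATAGGATCCGCACGCGCGTTTGCGTACTAAGATTTACTC-3'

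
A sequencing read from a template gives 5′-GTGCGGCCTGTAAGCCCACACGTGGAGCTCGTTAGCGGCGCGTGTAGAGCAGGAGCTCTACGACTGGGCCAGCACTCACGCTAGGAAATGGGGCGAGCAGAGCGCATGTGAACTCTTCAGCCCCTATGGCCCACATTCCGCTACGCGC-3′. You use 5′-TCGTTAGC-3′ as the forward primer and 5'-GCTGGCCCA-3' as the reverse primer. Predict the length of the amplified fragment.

Scanning the template, TCGTTAGC occurs at positions 29–36; this primer anneals to the bottom strand there with its 3' end pointing downstream.
Taking the reverse complement of GCTGGCCCA gives TGGGCCAGC, found at positions 65–73 on the template; the primer anneals here to the top strand with its 3' end pointing upstream.
The product runs from position 29 to position 73, so its length is 73 − 29 + 1 = 45 bp.

45 bp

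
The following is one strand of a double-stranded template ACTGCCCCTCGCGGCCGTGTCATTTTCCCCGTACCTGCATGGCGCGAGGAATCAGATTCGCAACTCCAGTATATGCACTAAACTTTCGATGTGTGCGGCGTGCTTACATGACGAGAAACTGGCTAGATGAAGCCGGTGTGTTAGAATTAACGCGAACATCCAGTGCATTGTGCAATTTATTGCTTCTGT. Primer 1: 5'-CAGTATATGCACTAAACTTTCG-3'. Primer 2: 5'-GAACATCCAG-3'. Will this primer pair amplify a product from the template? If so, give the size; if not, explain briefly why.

Primer 1 (CAGTATATGCACTAAACTTTCG) matches the top strand at positions 67–88 (3' end points downstream).
Primer 2 (GAACATCCAG) also matches the top strand directly, at positions 154–163 — its reverse complement CTGGATGTTC is not present.
Both primers anneal to the bottom strand with 3' ends pointing the same way, so neither can prime synthesis back toward the other.

No product — both primers anneal to the same strand and extend in the same direction.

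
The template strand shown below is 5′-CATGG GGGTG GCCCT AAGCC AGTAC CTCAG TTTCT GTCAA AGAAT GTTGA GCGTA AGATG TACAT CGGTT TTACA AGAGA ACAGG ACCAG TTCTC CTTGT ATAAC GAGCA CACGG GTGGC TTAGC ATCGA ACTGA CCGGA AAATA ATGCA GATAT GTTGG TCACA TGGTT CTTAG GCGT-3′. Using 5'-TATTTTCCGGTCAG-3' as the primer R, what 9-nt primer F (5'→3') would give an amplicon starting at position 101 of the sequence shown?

5'-ATAACGAGC-3'

The reverse primer's reverse complement CTGACCGGAAAATA matches the template at positions 132–145; the product starts at position 101.
The forward primer is identical to the top strand over positions 101–109: ATAACGAGC.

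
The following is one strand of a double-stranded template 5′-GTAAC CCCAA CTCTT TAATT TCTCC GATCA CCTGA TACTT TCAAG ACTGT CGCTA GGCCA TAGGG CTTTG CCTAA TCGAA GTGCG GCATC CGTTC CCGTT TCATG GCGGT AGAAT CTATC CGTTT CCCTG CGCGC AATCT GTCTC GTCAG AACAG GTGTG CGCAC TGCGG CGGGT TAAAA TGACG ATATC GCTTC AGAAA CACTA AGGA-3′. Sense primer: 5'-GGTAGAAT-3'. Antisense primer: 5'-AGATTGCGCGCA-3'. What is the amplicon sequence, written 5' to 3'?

5'-GGTAGAATCTATCCGTTTCCCTGCGCGCAATCT-3'

Forward primer GGTAGAAT is found on the top strand at positions 108–115.
The reverse primer's reverse complement is TGCGCGCAATCT, which matches the template at positions 129–140.
The product is the template from position 108 through 140 (33 bp).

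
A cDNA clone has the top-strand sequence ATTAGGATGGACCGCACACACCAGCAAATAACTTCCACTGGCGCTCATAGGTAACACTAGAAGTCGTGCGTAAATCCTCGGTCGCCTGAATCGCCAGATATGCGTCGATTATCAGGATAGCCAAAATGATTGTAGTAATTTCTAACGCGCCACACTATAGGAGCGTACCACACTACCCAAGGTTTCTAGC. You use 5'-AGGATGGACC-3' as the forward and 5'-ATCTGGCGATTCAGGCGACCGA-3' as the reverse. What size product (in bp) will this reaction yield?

96 bp

Forward primer AGGATGGACC is found on the top strand at positions 4–13.
The reverse primer's reverse complement is TCGGTCGCCTGAATCGCCAGAT, which matches the template at positions 78–99.
The product runs from position 4 to position 99, so its length is 99 − 4 + 1 = 96 bp.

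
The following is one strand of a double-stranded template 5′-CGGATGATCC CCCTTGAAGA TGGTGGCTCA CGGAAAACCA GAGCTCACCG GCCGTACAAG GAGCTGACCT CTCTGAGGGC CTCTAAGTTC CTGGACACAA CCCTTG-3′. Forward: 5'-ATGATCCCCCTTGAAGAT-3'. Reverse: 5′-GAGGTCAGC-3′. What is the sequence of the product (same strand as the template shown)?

Forward primer ATGATCCCCCTTGAAGAT is found on the top strand at positions 4–21.
Reverse complement of the reverse primer: GCTGACCTC. This occurs on the top strand at positions 63–71.
The product is the template from position 4 through 71 (68 bp).

5'-ATGATCCCCCTTGAAGATGGTGGCTCACGGAAAACCAGAGCTCACCGGCCGTACAAGGAGCTGACCTC-3'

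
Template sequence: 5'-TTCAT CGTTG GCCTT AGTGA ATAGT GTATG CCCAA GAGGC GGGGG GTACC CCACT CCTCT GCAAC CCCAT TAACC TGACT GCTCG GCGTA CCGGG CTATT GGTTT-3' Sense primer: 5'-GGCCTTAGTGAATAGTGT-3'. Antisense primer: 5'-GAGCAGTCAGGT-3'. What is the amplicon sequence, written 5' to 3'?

Scanning the template, GGCCTTAGTGAATAGTGT occurs at positions 10–27; this primer anneals to the bottom strand there with its 3' end pointing downstream.
The reverse primer's reverse complement is ACCTGACTGCTC, which matches the template at positions 73–84.
The product is the template from position 10 through 84 (75 bp).

5'-GGCCTTAGTGAATAGTGTATGCCCAAGAGGCGGGGGGTACCCCACTCCTCTGCAACCCCATTAACCTGACTGCTC-3'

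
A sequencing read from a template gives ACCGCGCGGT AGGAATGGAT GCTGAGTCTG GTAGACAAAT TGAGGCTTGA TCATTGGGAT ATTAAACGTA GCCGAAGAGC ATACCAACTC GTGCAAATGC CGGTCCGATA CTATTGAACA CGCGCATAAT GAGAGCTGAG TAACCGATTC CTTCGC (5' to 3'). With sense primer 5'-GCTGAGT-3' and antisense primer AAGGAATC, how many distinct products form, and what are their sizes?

Two products: 133 bp, 19 bp

The forward primer GCTGAGT matches the top strand at positions 21–27, 135–141.
The reverse primer's reverse complement is GATTCCTT, matching at positions 146–153.
Each forward site pairs with the reverse site to give a product ending at position 153: sizes 133, 19 bp.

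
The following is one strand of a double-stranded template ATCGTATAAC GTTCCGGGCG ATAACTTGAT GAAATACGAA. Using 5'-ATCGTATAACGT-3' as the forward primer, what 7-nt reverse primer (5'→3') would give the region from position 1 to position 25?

5'-GTTATCG-3'

The product's 3' end on the top strand is position 25.
The reverse primer anneals to the top strand over positions 19–25, i.e. to CGATAAC.
Its sequence written 5'→3' is the reverse complement: GTTATCG.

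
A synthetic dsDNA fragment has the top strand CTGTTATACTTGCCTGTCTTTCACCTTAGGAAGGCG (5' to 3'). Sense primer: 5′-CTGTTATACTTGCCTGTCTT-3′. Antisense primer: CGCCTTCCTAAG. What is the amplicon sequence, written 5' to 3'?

Forward primer CTGTTATACTTGCCTGTCTT is found on the top strand at positions 1–20.
Taking the reverse complement of CGCCTTCCTAAG gives CTTAGGAAGGCG, found at positions 25–36 on the template; the primer anneals here to the top strand with its 3' end pointing upstream.
The product is the template from position 1 through 36 (36 bp).

5'-CTGTTATACTTGCCTGTCTTTCACCTTAGGAAGGCG-3'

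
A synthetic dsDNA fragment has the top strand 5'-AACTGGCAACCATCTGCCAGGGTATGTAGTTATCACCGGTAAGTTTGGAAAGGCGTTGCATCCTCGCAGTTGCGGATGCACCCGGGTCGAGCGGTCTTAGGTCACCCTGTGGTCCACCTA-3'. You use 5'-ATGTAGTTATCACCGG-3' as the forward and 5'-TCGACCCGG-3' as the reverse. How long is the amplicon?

Scanning the template, ATGTAGTTATCACCGG occurs at positions 24–39; this primer anneals to the bottom strand there with its 3' end pointing downstream.
Taking the reverse complement of TCGACCCGG gives CCGGGTCGA, found at positions 82–90 on the template; the primer anneals here to the top strand with its 3' end pointing upstream.
The product runs from position 24 to position 90, so its length is 90 − 24 + 1 = 67 bp.

67 bp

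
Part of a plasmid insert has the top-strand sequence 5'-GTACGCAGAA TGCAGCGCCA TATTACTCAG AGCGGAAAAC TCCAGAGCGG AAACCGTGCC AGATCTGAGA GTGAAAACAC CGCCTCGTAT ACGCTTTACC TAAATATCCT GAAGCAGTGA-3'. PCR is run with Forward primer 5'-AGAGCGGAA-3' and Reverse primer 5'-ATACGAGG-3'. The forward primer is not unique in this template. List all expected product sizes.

62 bp, 47 bp

The forward primer AGAGCGGAA matches the top strand at positions 29–37, 44–52.
The reverse primer's reverse complement is CCTCGTAT, matching at positions 83–90.
Each forward site pairs with the reverse site to give a product ending at position 90: sizes 62, 47 bp.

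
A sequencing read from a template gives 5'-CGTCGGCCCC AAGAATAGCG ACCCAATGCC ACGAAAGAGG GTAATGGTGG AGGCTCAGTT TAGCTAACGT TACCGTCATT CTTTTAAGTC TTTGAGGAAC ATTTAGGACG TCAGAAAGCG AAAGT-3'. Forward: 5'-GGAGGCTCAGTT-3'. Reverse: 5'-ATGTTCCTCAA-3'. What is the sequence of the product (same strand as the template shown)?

The forward primer matches the template at positions 49–60.
The reverse primer's reverse complement is TTGAGGAACAT, which matches the template at positions 92–102.
The product is the template from position 49 through 102 (54 bp).

5'-GGAGGCTCAGTTTAGCTAACGTTACCGTCATTCTTTTAAGTCTTTGAGGAACAT-3'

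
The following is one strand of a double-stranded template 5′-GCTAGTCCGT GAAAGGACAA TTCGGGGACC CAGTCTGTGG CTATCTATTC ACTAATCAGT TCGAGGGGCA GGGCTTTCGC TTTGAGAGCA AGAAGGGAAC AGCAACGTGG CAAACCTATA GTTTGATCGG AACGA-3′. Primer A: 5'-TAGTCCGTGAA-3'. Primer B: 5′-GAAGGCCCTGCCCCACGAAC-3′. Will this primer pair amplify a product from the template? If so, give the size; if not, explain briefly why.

Primer B (GAAGGCCCTGCCCCACGAAC) does not match the top strand, and its reverse complement GTTCGTGGGGCAGGGCCTTC does not match either.
With no annealing site for primer B, no amplification occurs.

No product — primer B has no binding site in the template.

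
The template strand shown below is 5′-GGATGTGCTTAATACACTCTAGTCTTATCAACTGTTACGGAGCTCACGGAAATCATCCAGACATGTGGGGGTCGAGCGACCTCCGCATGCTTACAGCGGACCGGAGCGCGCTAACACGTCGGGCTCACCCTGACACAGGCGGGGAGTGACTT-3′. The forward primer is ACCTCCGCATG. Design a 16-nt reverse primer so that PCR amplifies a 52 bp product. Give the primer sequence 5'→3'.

The forward primer binds at positions 79–89, so a 52 bp product ends at position 79 + 52 − 1 = 130.
The reverse primer anneals to the top strand over positions 115–130, i.e. to CACGTCGGGCTCACCC.
Its sequence written 5'→3' is the reverse complement: GGGTGAGCCCGACGTG.

5'-GGGTGAGCCCGACGTG-3'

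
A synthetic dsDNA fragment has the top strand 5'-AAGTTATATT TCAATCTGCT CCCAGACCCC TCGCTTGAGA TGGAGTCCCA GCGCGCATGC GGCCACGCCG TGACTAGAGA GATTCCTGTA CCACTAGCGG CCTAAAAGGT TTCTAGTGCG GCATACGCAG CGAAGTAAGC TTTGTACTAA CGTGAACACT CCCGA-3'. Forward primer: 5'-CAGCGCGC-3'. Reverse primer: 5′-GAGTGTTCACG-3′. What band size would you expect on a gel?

The forward primer matches the template at positions 49–56.
Taking the reverse complement of GAGTGTTCACG gives CGTGAACACTC, found at positions 151–161 on the template; the primer anneals here to the top strand with its 3' end pointing upstream.
Product length = (reverse-primer end) − (forward-primer start) + 1 = 161 − 49 + 1 = 113 bp.

113 bp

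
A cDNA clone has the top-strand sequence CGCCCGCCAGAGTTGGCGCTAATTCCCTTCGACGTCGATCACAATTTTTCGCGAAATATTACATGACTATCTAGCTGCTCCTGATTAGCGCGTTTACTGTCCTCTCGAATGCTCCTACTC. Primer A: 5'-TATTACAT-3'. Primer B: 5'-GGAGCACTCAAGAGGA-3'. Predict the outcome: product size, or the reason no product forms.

Primer B (GGAGCACTCAAGAGGA) does not match the top strand, and its reverse complement TCCTCTTGAGTGCTCC does not match either.
With no annealing site for primer B, no amplification occurs.

No product — primer B has no binding site in the template.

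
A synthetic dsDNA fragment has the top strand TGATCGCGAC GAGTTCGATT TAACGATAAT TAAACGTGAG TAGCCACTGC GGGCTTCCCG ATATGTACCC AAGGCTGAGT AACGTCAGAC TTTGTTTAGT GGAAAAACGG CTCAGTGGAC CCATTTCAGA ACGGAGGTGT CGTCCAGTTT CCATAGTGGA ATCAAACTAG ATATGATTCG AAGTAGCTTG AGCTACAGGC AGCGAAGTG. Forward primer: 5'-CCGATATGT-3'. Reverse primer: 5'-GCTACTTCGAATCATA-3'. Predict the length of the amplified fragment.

130 bp

Scanning the template, CCGATATGT occurs at positions 58–66; this primer anneals to the bottom strand there with its 3' end pointing downstream.
Reverse complement of the reverse primer: TATGATTCGAAGTAGC. This occurs on the top strand at positions 172–187.
Amplicon spans positions 58–187: 130 bp.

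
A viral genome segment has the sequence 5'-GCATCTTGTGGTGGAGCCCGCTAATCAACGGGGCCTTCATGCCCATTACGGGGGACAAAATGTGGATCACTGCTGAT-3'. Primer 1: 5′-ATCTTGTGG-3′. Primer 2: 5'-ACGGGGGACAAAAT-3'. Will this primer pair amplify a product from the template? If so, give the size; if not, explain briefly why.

No product — both primers anneal to the same strand and extend in the same direction.

Primer 1 (ATCTTGTGG) matches the top strand at positions 3–11 (3' end points downstream).
Primer 2 (ACGGGGGACAAAAT) also matches the top strand directly, at positions 48–61 — its reverse complement ATTTTGTCCCCCGT is not present.
Both primers anneal to the bottom strand with 3' ends pointing the same way, so neither can prime synthesis back toward the other.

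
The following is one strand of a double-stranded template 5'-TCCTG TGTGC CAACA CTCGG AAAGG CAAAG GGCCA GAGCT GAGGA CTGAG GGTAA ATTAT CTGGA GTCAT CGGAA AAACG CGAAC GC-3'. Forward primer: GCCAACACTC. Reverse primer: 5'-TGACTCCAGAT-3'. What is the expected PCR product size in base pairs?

Scanning the template, GCCAACACTC occurs at positions 9–18; this primer anneals to the bottom strand there with its 3' end pointing downstream.
The reverse primer's reverse complement is ATCTGGAGTCA, which matches the template at positions 59–69.
Product length = (reverse-primer end) − (forward-primer start) + 1 = 69 − 9 + 1 = 61 bp.

61 bp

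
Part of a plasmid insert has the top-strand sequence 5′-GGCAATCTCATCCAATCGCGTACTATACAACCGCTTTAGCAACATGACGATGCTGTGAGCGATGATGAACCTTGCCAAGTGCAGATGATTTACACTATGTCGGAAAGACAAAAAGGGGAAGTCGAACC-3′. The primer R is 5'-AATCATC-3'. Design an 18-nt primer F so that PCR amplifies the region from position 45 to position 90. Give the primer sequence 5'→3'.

The reverse primer's reverse complement GATGATT matches the template at positions 84–90; the product starts at position 45.
The forward primer is identical to the top strand over positions 45–62: TGACGATGCTGTGAGCGA.

5'-TGACGATGCTGTGAGCGA-3'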